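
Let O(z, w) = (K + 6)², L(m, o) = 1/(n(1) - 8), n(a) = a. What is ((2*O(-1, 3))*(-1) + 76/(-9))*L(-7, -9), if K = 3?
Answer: 1534/63 ≈ 24.349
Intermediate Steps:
L(m, o) = -⅐ (L(m, o) = 1/(1 - 8) = 1/(-7) = -⅐)
O(z, w) = 81 (O(z, w) = (3 + 6)² = 9² = 81)
((2*O(-1, 3))*(-1) + 76/(-9))*L(-7, -9) = ((2*81)*(-1) + 76/(-9))*(-⅐) = (162*(-1) + 76*(-⅑))*(-⅐) = (-162 - 76/9)*(-⅐) = -1534/9*(-⅐) = 1534/63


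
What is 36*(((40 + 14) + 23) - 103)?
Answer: -936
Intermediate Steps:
36*(((40 + 14) + 23) - 103) = 36*((54 + 23) - 103) = 36*(77 - 103) = 36*(-26) = -936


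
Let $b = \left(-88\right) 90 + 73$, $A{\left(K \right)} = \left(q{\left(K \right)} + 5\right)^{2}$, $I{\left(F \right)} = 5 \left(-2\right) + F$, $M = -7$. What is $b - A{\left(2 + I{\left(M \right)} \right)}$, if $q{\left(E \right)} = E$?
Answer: $-7947$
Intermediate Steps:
$I{\left(F \right)} = -10 + F$
$A{\left(K \right)} = \left(5 + K\right)^{2}$ ($A{\left(K \right)} = \left(K + 5\right)^{2} = \left(5 + K\right)^{2}$)
$b = -7847$ ($b = -7920 + 73 = -7847$)
$b - A{\left(2 + I{\left(M \right)} \right)} = -7847 - \left(5 + \left(2 - 17\right)\right)^{2} = -7847 - \left(5 - 15\right)^{2} = -7847 - \left(-10\right)^{2} = -7847 - 100 = -7947$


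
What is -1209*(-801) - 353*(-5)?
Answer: 970174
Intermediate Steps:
-1209*(-801) - 353*(-5) = 968409 + 1765 = 970174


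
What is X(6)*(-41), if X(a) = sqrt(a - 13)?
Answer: -41*I*sqrt(7) ≈ -108.48*I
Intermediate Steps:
X(a) = sqrt(-13 + a)
X(6)*(-41) = sqrt(-13 + 6)*(-41) = sqrt(-7)*(-41) = (I*sqrt(7))*(-41) = -41*I*sqrt(7)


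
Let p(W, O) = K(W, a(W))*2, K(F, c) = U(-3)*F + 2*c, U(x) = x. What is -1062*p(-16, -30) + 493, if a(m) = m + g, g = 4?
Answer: -50483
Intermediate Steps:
a(m) = 4 + m (a(m) = m + 4 = 4 + m)
K(F, c) = -3*F + 2*c
p(W, O) = 16 - 2*W (p(W, O) = (-3*W + 2*(4 + W))*2 = (-3*W + (8 + 2*W))*2 = (8 - W)*2 = 16 - 2*W)
-1062*p(-16, -30) + 493 = -1062*(16 - 2*(-16)) + 493 = -1062*(16 + 32) + 493 = -1062*48 + 493 = -50976 + 493 = -50483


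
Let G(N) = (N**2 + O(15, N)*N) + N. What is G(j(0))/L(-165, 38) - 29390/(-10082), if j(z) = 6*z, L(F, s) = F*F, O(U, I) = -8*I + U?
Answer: 14695/5041 ≈ 2.9151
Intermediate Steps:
O(U, I) = U - 8*I
L(F, s) = F**2
G(N) = N + N**2 + N*(15 - 8*N) (G(N) = (N**2 + (15 - 8*N)*N) + N = (N**2 + N*(15 - 8*N)) + N = N + N**2 + N*(15 - 8*N))
G(j(0))/L(-165, 38) - 29390/(-10082) = ((6*0)*(16 - 42*0))/((-165)**2) - 29390/(-10082) = (0*(16 - 7*0))/27225 - 29390*(-1/10082) = (0*(16 + 0))*(1/27225) + 14695/5041 = (0*16)*(1/27225) + 14695/5041 = 0*(1/27225) + 14695/5041 = 0 + 14695/5041 = 14695/5041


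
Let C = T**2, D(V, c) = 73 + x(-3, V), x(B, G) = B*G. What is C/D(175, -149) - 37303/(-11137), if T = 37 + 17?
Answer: -557662/179783 ≈ -3.1019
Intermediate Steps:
T = 54
D(V, c) = 73 - 3*V
C = 2916 (C = 54**2 = 2916)
C/D(175, -149) - 37303/(-11137) = 2916/(73 - 3*175) - 37303/(-11137) = 2916/(73 - 525) - 37303*(-1/11137) = 2916/(-452) + 5329/1591 = 2916*(-1/452) + 5329/1591 = -729/113 + 5329/1591 = -557662/179783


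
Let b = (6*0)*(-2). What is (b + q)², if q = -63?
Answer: 3969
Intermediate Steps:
b = 0 (b = 0*(-2) = 0)
(b + q)² = (0 - 63)² = (-63)² = 3969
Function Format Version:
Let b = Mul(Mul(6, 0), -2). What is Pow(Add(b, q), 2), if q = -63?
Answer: 3969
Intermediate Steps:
b = 0 (b = Mul(0, -2) = 0)
Pow(Add(b, q), 2) = Pow(Add(0, -63), 2) = Pow(-63, 2) = 3969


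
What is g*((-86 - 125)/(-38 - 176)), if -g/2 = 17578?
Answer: -3708958/107 ≈ -34663.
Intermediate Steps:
g = -35156 (g = -2*17578 = -35156)
g*((-86 - 125)/(-38 - 176)) = -35156*(-86 - 125)/(-38 - 176) = -(-7417916)/(-214) = -(-7417916)*(-1)/214 = -35156*211/214 = -3708958/107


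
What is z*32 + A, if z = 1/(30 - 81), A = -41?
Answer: -2123/51 ≈ -41.627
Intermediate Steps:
z = -1/51 (z = 1/(-51) = -1/51 ≈ -0.019608)
z*32 + A = -1/51*32 - 41 = -32/51 - 41 = -2123/51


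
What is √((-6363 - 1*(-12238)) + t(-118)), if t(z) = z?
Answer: √5757 ≈ 75.875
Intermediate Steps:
√((-6363 - 1*(-12238)) + t(-118)) = √((-6363 - 1*(-12238)) - 118) = √((-6363 + 12238) - 118) = √(5875 - 118) = √5757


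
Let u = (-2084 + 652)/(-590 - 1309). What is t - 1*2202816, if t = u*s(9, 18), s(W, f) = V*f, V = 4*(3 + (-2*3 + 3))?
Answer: -2202816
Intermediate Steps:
V = 0 (V = 4*(3 + (-6 + 3)) = 4*(3 - 3) = 4*0 = 0)
s(W, f) = 0 (s(W, f) = 0*f = 0)
u = 1432/1899 (u = -1432/(-1899) = -1432*(-1/1899) = 1432/1899 ≈ 0.75408)
t = 0 (t = (1432/1899)*0 = 0)
t - 1*2202816 = 0 - 1*2202816 = 0 - 2202816 = -2202816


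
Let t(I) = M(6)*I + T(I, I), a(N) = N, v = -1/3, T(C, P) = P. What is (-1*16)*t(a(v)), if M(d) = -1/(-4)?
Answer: 20/3 ≈ 6.6667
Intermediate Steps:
M(d) = 1/4 (M(d) = -1*(-1/4) = 1/4)
v = -1/3 (v = -1*1/3 = -1/3 ≈ -0.33333)
t(I) = 5*I/4 (t(I) = I/4 + I = 5*I/4)
(-1*16)*t(a(v)) = (-1*16)*((5/4)*(-1/3)) = -16*(-5/12) = 20/3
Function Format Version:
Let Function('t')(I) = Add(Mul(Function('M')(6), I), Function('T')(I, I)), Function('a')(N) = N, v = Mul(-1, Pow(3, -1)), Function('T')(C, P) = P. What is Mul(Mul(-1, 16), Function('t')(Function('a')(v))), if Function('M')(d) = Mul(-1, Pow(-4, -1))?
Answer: Rational(20, 3) ≈ 6.6667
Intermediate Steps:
Function('M')(d) = Rational(1, 4) (Function('M')(d) = Mul(-1, Rational(-1, 4)) = Rational(1, 4))
v = Rational(-1, 3) (v = Mul(-1, Rational(1, 3)) = Rational(-1, 3) ≈ -0.33333)
Function('t')(I) = Mul(Rational(5, 4), I) (Function('t')(I) = Add(Mul(Rational(1, 4), I), I) = Mul(Rational(5, 4), I))
Mul(Mul(-1, 16), Function('t')(Function('a')(v))) = Mul(Mul(-1, 16), Mul(Rational(5, 4), Rational(-1, 3))) = Mul(-16, Rational(-5, 12)) = Rational(20, 3)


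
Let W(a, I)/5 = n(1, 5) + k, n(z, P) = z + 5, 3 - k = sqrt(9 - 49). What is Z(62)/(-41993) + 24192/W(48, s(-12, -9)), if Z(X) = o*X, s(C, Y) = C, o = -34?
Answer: 9144327244/25405765 + 48384*I*sqrt(10)/605 ≈ 359.93 + 252.9*I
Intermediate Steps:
k = 3 - 2*I*sqrt(10) (k = 3 - sqrt(9 - 49) = 3 - sqrt(-40) = 3 - 2*I*sqrt(10) ≈ 3.0 - 6.3246*I)
Z(X) = -34*X
n(z, P) = 5 + z
W(a, I) = 45 - 10*I*sqrt(10) (W(a, I) = 5*((5 + 1) + (3 - 2*I*sqrt(10))) = 5*(6 + (3 - 2*I*sqrt(10))) = 5*(9 - 2*I*sqrt(10)) = 45 - 10*I*sqrt(10))
Z(62)/(-41993) + 24192/W(48, s(-12, -9)) = -34*62/(-41993) + 24192/(45 - 10*I*sqrt(10)) = -2108*(-1/41993) + 24192/(45 - 10*I*sqrt(10)) = 2108/41993 + 24192/(45 - 10*I*sqrt(10))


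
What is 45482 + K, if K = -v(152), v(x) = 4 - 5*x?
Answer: 46238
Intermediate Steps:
K = 756 (K = -(4 - 5*152) = -(4 - 760) = -1*(-756) = 756)
45482 + K = 45482 + 756 = 46238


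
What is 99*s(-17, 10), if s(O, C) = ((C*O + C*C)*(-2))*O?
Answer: -235620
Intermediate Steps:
s(O, C) = O*(-2*C² - 2*C*O) (s(O, C) = ((C*O + C²)*(-2))*O = ((C² + C*O)*(-2))*O = (-2*C² - 2*C*O)*O = O*(-2*C² - 2*C*O))
99*s(-17, 10) = 99*(-2*10*(-17)*(10 - 17)) = 99*(-2*10*(-17)*(-7)) = 99*(-2380) = -235620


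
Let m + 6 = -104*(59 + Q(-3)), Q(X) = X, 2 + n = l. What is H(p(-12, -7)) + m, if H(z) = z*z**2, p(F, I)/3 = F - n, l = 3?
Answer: -65149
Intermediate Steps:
n = 1 (n = -2 + 3 = 1)
p(F, I) = -3 + 3*F (p(F, I) = 3*(F - 1*1) = 3*(F - 1) = 3*(-1 + F) = -3 + 3*F)
m = -5830 (m = -6 - 104*(59 - 3) = -6 - 104*56 = -6 - 5824 = -5830)
H(z) = z**3
H(p(-12, -7)) + m = (-3 + 3*(-12))**3 - 5830 = (-3 - 36)**3 - 5830 = (-39)**3 - 5830 = -59319 - 5830 = -65149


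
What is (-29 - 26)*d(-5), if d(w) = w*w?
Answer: -1375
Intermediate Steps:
d(w) = w²
(-29 - 26)*d(-5) = (-29 - 26)*(-5)² = -55*25 = -1375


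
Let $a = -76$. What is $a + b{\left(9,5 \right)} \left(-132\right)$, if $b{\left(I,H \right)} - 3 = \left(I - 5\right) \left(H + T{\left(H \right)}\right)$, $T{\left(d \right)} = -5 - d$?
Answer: $2168$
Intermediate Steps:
$b{\left(I,H \right)} = 28 - 5 I$ ($b{\left(I,H \right)} = 3 + \left(I - 5\right) \left(H - \left(5 + H\right)\right) = 3 + \left(-5 + I\right) \left(-5\right) = 3 - \left(-25 + 5 I\right) = 28 - 5 I$)
$a + b{\left(9,5 \right)} \left(-132\right) = -76 + \left(28 - 45\right) \left(-132\right) = -76 - -2244 = -76 + 2244 = 2168$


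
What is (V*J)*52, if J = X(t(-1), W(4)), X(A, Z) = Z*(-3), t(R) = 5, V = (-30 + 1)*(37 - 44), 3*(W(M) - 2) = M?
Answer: -105560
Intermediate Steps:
W(M) = 2 + M/3
V = 203 (V = -29*(-7) = 203)
X(A, Z) = -3*Z
J = -10 (J = -3*(2 + (⅓)*4) = -3*(2 + 4/3) = -3*10/3 = -10)
(V*J)*52 = (203*(-10))*52 = -2030*52 = -105560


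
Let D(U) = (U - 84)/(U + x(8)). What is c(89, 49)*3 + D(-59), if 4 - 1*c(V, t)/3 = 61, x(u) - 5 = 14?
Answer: -20377/40 ≈ -509.42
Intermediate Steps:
x(u) = 19 (x(u) = 5 + 14 = 19)
c(V, t) = -171 (c(V, t) = 12 - 3*61 = 12 - 183 = -171)
D(U) = (-84 + U)/(19 + U) (D(U) = (U - 84)/(U + 19) = (-84 + U)/(19 + U))
c(89, 49)*3 + D(-59) = -171*3 + (-84 - 59)/(19 - 59) = -513 - 143/(-40) = -513 - 1/40*(-143) = -513 + 143/40 = -20377/40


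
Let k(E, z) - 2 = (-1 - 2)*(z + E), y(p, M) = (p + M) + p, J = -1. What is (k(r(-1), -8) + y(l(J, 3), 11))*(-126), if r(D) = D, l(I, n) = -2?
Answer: -4536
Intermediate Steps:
y(p, M) = M + 2*p (y(p, M) = (M + p) + p = M + 2*p)
k(E, z) = 2 - 3*E - 3*z (k(E, z) = 2 + (-1 - 2)*(z + E) = 2 - 3*(E + z) = 2 + (-3*E - 3*z) = 2 - 3*E - 3*z)
(k(r(-1), -8) + y(l(J, 3), 11))*(-126) = ((2 - 3*(-1) - 3*(-8)) + (11 + 2*(-2)))*(-126) = ((2 + 3 + 24) + (11 - 4))*(-126) = (29 + 7)*(-126) = 36*(-126) = -4536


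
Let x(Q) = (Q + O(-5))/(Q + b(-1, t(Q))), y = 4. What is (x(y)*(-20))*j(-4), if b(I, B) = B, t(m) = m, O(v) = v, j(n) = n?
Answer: -10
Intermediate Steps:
x(Q) = (-5 + Q)/(2*Q) (x(Q) = (Q - 5)/(Q + Q) = (-5 + Q)/((2*Q)) = (-5 + Q)*(1/(2*Q)) = (-5 + Q)/(2*Q))
(x(y)*(-20))*j(-4) = (((½)*(-5 + 4)/4)*(-20))*(-4) = (((½)*(¼)*(-1))*(-20))*(-4) = -⅛*(-20)*(-4) = (5/2)*(-4) = -10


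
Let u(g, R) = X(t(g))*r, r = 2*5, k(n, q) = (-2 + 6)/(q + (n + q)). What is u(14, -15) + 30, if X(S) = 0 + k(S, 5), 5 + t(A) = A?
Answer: 610/19 ≈ 32.105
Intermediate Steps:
k(n, q) = 4/(n + 2*q)
t(A) = -5 + A
X(S) = 4/(10 + S) (X(S) = 0 + 4/(S + 2*5) = 0 + 4/(S + 10) = 0 + 4/(10 + S) = 4/(10 + S))
r = 10
u(g, R) = 40/(5 + g) (u(g, R) = (4/(10 + (-5 + g)))*10 = (4/(5 + g))*10 = 40/(5 + g))
u(14, -15) + 30 = 40/(5 + 14) + 30 = 40/19 + 30 = 610/19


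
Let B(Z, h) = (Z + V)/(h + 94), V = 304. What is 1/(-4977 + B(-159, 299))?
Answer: -393/1955816 ≈ -0.00020094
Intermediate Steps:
B(Z, h) = (304 + Z)/(94 + h) (B(Z, h) = (Z + 304)/(h + 94) = (304 + Z)/(94 + h))
1/(-4977 + B(-159, 299)) = 1/(-4977 + (304 - 159)/(94 + 299)) = 1/(-4977 + 145/393) = 1/(-1955816/393) = -393/1955816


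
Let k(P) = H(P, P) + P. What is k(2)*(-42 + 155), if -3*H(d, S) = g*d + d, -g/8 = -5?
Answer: -8588/3 ≈ -2862.7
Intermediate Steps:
g = 40 (g = -8*(-5) = 40)
H(d, S) = -41*d/3 (H(d, S) = -(40*d + d)/3 = -41*d/3)
k(P) = -38*P/3 (k(P) = -41*P/3 + P = -38*P/3)
k(2)*(-42 + 155) = (-38/3*2)*(-42 + 155) = -76/3*113 = -8588/3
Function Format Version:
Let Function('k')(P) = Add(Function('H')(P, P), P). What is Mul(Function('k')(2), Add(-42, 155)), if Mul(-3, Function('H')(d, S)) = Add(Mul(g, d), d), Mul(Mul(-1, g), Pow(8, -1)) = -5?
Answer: Rational(-8588, 3) ≈ -2862.7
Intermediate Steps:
g = 40 (g = Mul(-8, -5) = 40)
Function('H')(d, S) = Mul(Rational(-41, 3), d) (Function('H')(d, S) = Mul(Rational(-1, 3), Add(Mul(40, d), d)) = Mul(Rational(-1, 3), Mul(41, d)) = Mul(Rational(-41, 3), d))
Function('k')(P) = Mul(Rational(-38, 3), P) (Function('k')(P) = Add(Mul(Rational(-41, 3), P), P) = Mul(Rational(-38, 3), P))
Mul(Function('k')(2), Add(-42, 155)) = Mul(Mul(Rational(-38, 3), 2), Add(-42, 155)) = Mul(Rational(-76, 3), 113) = Rational(-8588, 3)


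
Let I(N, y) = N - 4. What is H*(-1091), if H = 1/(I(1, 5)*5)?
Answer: 1091/15 ≈ 72.733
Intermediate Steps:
I(N, y) = -4 + N
H = -1/15 (H = 1/((-4 + 1)*5) = 1/(-3*5) = 1/(-15) = -1/15 ≈ -0.066667)
H*(-1091) = -1/15*(-1091) = 1091/15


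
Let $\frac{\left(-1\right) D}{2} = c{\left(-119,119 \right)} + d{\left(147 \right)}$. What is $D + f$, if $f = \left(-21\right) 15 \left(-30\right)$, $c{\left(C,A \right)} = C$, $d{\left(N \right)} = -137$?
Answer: $9962$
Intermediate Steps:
$D = 512$ ($D = - 2 \left(-119 - 137\right) = \left(-2\right) \left(-256\right) = 512$)
$f = 9450$ ($f = \left(-315\right) \left(-30\right) = 9450$)
$D + f = 512 + 9450 = 9962$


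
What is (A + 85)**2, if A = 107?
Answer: 36864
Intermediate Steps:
(A + 85)**2 = (107 + 85)**2 = 192**2 = 36864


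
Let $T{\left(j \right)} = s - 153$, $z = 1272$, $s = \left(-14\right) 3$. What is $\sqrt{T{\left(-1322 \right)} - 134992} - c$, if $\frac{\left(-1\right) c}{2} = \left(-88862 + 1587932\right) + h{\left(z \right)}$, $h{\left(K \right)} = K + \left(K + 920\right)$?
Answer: $3005068 + i \sqrt{135187} \approx 3.0051 \cdot 10^{6} + 367.68 i$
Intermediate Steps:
$s = -42$
$h{\left(K \right)} = 920 + 2 K$ ($h{\left(K \right)} = K + \left(920 + K\right) = 920 + 2 K$)
$c = -3005068$ ($c = - 2 \left(\left(-88862 + 1587932\right) + \left(920 + 2 \cdot 1272\right)\right) = - 2 \left(1499070 + \left(920 + 2544\right)\right) = - 2 \left(1499070 + 3464\right) = \left(-2\right) 1502534 = -3005068$)
$T{\left(j \right)} = -195$ ($T{\left(j \right)} = -42 - 153 = -195$)
$\sqrt{T{\left(-1322 \right)} - 134992} - c = \sqrt{-195 - 134992} - -3005068 = \sqrt{-135187} + 3005068 = i \sqrt{135187} + 3005068 = 3005068 + i \sqrt{135187}$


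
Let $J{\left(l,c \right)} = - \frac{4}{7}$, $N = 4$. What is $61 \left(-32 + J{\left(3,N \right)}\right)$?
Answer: $- \frac{13908}{7} \approx -1986.9$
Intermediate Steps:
$J{\left(l,c \right)} = - \frac{4}{7}$ ($J{\left(l,c \right)} = \left(-4\right) \frac{1}{7} = - \frac{4}{7}$)
$61 \left(-32 + J{\left(3,N \right)}\right) = 61 \left(-32 - \frac{4}{7}\right) = 61 \left(- \frac{228}{7}\right) = - \frac{13908}{7}$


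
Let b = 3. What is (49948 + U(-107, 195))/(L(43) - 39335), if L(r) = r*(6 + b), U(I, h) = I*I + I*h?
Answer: -10133/9737 ≈ -1.0407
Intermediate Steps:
U(I, h) = I² + I*h
L(r) = 9*r (L(r) = r*(6 + 3) = r*9 = 9*r)
(49948 + U(-107, 195))/(L(43) - 39335) = (49948 - 107*(-107 + 195))/(9*43 - 39335) = (49948 - 107*88)/(387 - 39335) = (49948 - 9416)/(-38948) = 40532*(-1/38948) = -10133/9737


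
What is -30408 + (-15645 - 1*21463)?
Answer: -67516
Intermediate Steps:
-30408 + (-15645 - 1*21463) = -30408 + (-15645 - 21463) = -30408 - 37108 = -67516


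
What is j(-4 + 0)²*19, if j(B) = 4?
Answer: 304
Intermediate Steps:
j(-4 + 0)²*19 = 4²*19 = 16*19 = 304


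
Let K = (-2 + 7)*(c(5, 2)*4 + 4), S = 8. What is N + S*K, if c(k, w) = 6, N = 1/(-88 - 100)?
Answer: 210559/188 ≈ 1120.0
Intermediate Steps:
N = -1/188 (N = 1/(-188) = -1/188 ≈ -0.0053191)
K = 140 (K = (-2 + 7)*(6*4 + 4) = 5*(24 + 4) = 5*28 = 140)
N + S*K = -1/188 + 8*140 = -1/188 + 1120 = 210559/188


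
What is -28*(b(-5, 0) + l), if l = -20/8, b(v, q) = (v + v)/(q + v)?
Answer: 14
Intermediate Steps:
b(v, q) = 2*v/(q + v) (b(v, q) = (2*v)/(q + v) = 2*v/(q + v))
l = -5/2 (l = -20*1/8 = -5/2 ≈ -2.5000)
-28*(b(-5, 0) + l) = -28*(2*(-5)/(0 - 5) - 5/2) = -28*(2*(-5)/(-5) - 5/2) = -28*(2*(-5)*(-1/5) - 5/2) = -28*(2 - 5/2) = -28*(-1/2) = 14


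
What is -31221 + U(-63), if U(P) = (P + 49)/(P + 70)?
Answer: -31223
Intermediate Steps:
U(P) = (49 + P)/(70 + P)
-31221 + U(-63) = -31221 + (49 - 63)/(70 - 63) = -31221 - 14/7 = -31221 + (1/7)*(-14) = -31221 - 2 = -31223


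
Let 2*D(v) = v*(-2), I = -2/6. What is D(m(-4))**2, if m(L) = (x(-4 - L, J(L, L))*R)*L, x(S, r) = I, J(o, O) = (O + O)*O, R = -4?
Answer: 256/9 ≈ 28.444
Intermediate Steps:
I = -1/3 (I = -2*1/6 = -1/3 ≈ -0.33333)
J(o, O) = 2*O**2 (J(o, O) = (2*O)*O = 2*O**2)
x(S, r) = -1/3
m(L) = 4*L/3 (m(L) = (-1/3*(-4))*L = 4*L/3)
D(v) = -v (D(v) = (v*(-2))/2 = (-2*v)/2 = -v)
D(m(-4))**2 = (-4*(-4)/3)**2 = (-1*(-16/3))**2 = (16/3)**2 = 256/9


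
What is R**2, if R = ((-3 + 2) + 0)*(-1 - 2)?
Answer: 9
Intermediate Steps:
R = 3 (R = (-1 + 0)*(-3) = -1*(-3) = 3)
R**2 = 3**2 = 9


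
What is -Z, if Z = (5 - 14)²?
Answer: -81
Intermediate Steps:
Z = 81 (Z = (-9)² = 81)
-Z = -1*81 = -81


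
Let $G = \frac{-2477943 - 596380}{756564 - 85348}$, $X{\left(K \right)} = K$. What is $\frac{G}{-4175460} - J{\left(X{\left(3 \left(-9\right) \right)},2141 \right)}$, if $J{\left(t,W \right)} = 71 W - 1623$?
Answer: $- \frac{60211822356851051}{400376508480} \approx -1.5039 \cdot 10^{5}$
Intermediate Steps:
$J{\left(t,W \right)} = -1623 + 71 W$
$G = - \frac{439189}{95888}$ ($G = - \frac{3074323}{671216} = \left(-3074323\right) \frac{1}{671216} = - \frac{439189}{95888} \approx -4.5802$)
$\frac{G}{-4175460} - J{\left(X{\left(3 \left(-9\right) \right)},2141 \right)} = - \frac{439189}{95888 \left(-4175460\right)} - \left(-1623 + 71 \cdot 2141\right) = \left(- \frac{439189}{95888}\right) \left(- \frac{1}{4175460}\right) - \left(-1623 + 152011\right) = \frac{439189}{400376508480} - 150388 = - \frac{60211822356851051}{400376508480}$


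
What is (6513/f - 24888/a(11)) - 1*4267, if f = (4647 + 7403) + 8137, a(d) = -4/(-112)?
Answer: -4717908328/6729 ≈ -7.0113e+5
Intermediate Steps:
a(d) = 1/28 (a(d) = -4*(-1/112) = 1/28)
f = 20187 (f = 12050 + 8137 = 20187)
(6513/f - 24888/a(11)) - 1*4267 = (6513/20187 - 24888/1/28) - 1*4267 = (6513*(1/20187) - 24888*28) - 4267 = (2171/6729 - 696864) - 4267 = -4689195685/6729 - 4267 = -4717908328/6729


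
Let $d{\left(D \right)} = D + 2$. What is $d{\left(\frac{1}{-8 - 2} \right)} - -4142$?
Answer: $\frac{41439}{10} \approx 4143.9$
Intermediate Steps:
$d{\left(D \right)} = 2 + D$
$d{\left(\frac{1}{-8 - 2} \right)} - -4142 = \left(2 + \frac{1}{-8 - 2}\right) - -4142 = \left(2 + \frac{1}{-10}\right) + 4142 = \left(2 - \frac{1}{10}\right) + 4142 = \frac{19}{10} + 4142 = \frac{41439}{10}$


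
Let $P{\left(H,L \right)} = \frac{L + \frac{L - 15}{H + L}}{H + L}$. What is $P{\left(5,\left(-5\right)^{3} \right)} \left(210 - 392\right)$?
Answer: $- \frac{67613}{360} \approx -187.81$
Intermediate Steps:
$P{\left(H,L \right)} = \frac{L + \frac{-15 + L}{H + L}}{H + L}$
$P{\left(5,\left(-5\right)^{3} \right)} \left(210 - 392\right) = \frac{-15 + \left(-5\right)^{3} + \left(\left(-5\right)^{3}\right)^{2} + 5 \left(-5\right)^{3}}{\left(5 + \left(-5\right)^{3}\right)^{2}} \left(210 - 392\right) = \frac{-15 - 125 + \left(-125\right)^{2} + 5 \left(-125\right)}{\left(5 - 125\right)^{2}} \left(-182\right) = \frac{-15 - 125 + 15625 - 625}{14400} \left(-182\right) = \frac{1}{14400} \cdot 14860 \left(-182\right) = \frac{743}{720} \left(-182\right) = - \frac{67613}{360}$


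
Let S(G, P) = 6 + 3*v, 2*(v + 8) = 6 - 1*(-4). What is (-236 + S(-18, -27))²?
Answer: 57121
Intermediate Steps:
v = -3 (v = -8 + (6 - 1*(-4))/2 = -8 + (6 + 4)/2 = -8 + (½)*10 = -8 + 5 = -3)
S(G, P) = -3 (S(G, P) = 6 + 3*(-3) = 6 - 9 = -3)
(-236 + S(-18, -27))² = (-236 - 3)² = (-239)² = 57121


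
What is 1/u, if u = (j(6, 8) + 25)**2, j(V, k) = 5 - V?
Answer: 1/576 ≈ 0.0017361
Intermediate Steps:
u = 576 (u = ((5 - 1*6) + 25)**2 = ((5 - 6) + 25)**2 = (-1 + 25)**2 = 24**2 = 576)
1/u = 1/576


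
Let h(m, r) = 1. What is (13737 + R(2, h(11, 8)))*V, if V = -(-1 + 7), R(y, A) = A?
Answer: -82428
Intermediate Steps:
V = -6 (V = -1*6 = -6)
(13737 + R(2, h(11, 8)))*V = (13737 + 1)*(-6) = 13738*(-6) = -82428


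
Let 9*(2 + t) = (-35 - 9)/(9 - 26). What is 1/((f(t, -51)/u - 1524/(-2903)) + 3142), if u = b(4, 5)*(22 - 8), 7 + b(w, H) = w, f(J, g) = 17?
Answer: 121926/383106149 ≈ 0.00031826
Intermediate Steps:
t = -262/153 (t = -2 + ((-35 - 9)/(9 - 26))/9 = -2 + (-44/(-17))/9 = -2 + (-44*(-1/17))/9 = -2 + (⅑)*(44/17) = -2 + 44/153 = -262/153 ≈ -1.7124)
b(w, H) = -7 + w
u = -42 (u = (-7 + 4)*(22 - 8) = -3*14 = -42)
1/((f(t, -51)/u - 1524/(-2903)) + 3142) = 1/((17/(-42) - 1524/(-2903)) + 3142) = 1/((17*(-1/42) - 1524*(-1/2903)) + 3142) = 1/((-17/42 + 1524/2903) + 3142) = 1/(14657/121926 + 3142) = 1/(383106149/121926) = 121926/383106149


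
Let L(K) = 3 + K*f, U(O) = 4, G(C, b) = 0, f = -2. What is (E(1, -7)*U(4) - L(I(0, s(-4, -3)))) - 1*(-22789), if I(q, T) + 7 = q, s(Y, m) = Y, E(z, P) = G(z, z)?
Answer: 22772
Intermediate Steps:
E(z, P) = 0
I(q, T) = -7 + q
L(K) = 3 - 2*K (L(K) = 3 + K*(-2) = 3 - 2*K)
(E(1, -7)*U(4) - L(I(0, s(-4, -3)))) - 1*(-22789) = (0*4 - (3 - 2*(-7 + 0))) - 1*(-22789) = (0 - (3 - 2*(-7))) + 22789 = (0 - (3 + 14)) + 22789 = (0 - 1*17) + 22789 = (0 - 17) + 22789 = -17 + 22789 = 22772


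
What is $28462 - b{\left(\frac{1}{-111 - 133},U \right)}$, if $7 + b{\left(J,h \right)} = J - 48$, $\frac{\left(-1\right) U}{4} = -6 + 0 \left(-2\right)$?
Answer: $\frac{6958149}{244} \approx 28517.0$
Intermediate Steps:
$U = 24$ ($U = - 4 \left(-6 + 0 \left(-2\right)\right) = - 4 \left(-6 + 0\right) = \left(-4\right) \left(-6\right) = 24$)
$b{\left(J,h \right)} = -55 + J$ ($b{\left(J,h \right)} = -7 + \left(J - 48\right) = -7 + \left(-48 + J\right) = -55 + J$)
$28462 - b{\left(\frac{1}{-111 - 133},U \right)} = 28462 - \left(-55 + \frac{1}{-111 - 133}\right) = 28462 - \left(-55 + \frac{1}{-244}\right) = 28462 - \left(-55 - \frac{1}{244}\right) = 28462 - - \frac{13421}{244} = 28462 + \frac{13421}{244} = \frac{6958149}{244}$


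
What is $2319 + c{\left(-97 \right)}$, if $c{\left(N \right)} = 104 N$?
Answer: $-7769$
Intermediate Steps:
$2319 + c{\left(-97 \right)} = 2319 + 104 \left(-97\right) = 2319 - 10088 = -7769$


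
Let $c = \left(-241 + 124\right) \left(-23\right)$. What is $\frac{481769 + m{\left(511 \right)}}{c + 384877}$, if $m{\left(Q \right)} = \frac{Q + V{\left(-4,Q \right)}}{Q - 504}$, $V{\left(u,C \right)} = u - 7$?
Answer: $\frac{3372883}{2712976} \approx 1.2432$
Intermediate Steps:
$V{\left(u,C \right)} = -7 + u$
$c = 2691$ ($c = \left(-117\right) \left(-23\right) = 2691$)
$m{\left(Q \right)} = \frac{-11 + Q}{-504 + Q}$ ($m{\left(Q \right)} = \frac{Q - 11}{Q - 504} = \frac{Q - 11}{-504 + Q} = \frac{-11 + Q}{-504 + Q}$)
$\frac{481769 + m{\left(511 \right)}}{c + 384877} = \frac{481769 + \frac{-11 + 511}{-504 + 511}}{2691 + 384877} = \frac{481769 + \frac{1}{7} \cdot 500}{387568} = \left(481769 + \frac{1}{7} \cdot 500\right) \frac{1}{387568} = \left(481769 + \frac{500}{7}\right) \frac{1}{387568} = \frac{3372883}{7} \cdot \frac{1}{387568} = \frac{3372883}{2712976}$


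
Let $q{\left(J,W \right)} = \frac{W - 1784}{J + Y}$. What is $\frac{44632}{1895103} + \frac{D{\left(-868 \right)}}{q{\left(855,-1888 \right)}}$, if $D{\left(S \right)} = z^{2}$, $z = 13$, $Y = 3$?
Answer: $- \frac{726533959}{18409572} \approx -39.465$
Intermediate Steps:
$q{\left(J,W \right)} = \frac{-1784 + W}{3 + J}$ ($q{\left(J,W \right)} = \frac{W - 1784}{J + 3} = \frac{-1784 + W}{3 + J}$)
$D{\left(S \right)} = 169$ ($D{\left(S \right)} = 13^{2} = 169$)
$\frac{44632}{1895103} + \frac{D{\left(-868 \right)}}{q{\left(855,-1888 \right)}} = \frac{44632}{1895103} + \frac{169}{\frac{1}{3 + 855} \left(-1784 - 1888\right)} = 44632 \cdot \frac{1}{1895103} + \frac{169}{\frac{1}{858} \left(-3672\right)} = \frac{6376}{270729} + \frac{169}{\frac{1}{858} \left(-3672\right)} = \frac{6376}{270729} + \frac{169}{- \frac{612}{143}} = \frac{6376}{270729} + 169 \left(- \frac{143}{612}\right) = \frac{6376}{270729} - \frac{24167}{612} = - \frac{726533959}{18409572}$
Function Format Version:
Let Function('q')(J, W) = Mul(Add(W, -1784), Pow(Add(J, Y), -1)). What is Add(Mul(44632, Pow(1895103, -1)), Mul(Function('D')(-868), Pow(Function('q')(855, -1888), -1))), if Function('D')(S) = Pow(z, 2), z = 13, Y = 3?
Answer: Rational(-726533959, 18409572) ≈ -39.465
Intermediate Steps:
Function('q')(J, W) = Mul(Pow(Add(3, J), -1), Add(-1784, W)) (Function('q')(J, W) = Mul(Add(W, -1784), Pow(Add(J, 3), -1)) = Mul(Add(-1784, W), Pow(Add(3, J), -1)) = Mul(Pow(Add(3, J), -1), Add(-1784, W)))
Function('D')(S) = 169 (Function('D')(S) = Pow(13, 2) = 169)
Add(Mul(44632, Pow(1895103, -1)), Mul(Function('D')(-868), Pow(Function('q')(855, -1888), -1))) = Add(Mul(44632, Pow(1895103, -1)), Mul(169, Pow(Mul(Pow(Add(3, 855), -1), Add(-1784, -1888)), -1))) = Add(Mul(44632, Rational(1, 1895103)), Mul(169, Pow(Mul(Pow(858, -1), -3672), -1))) = Add(Rational(6376, 270729), Mul(169, Pow(Mul(Rational(1, 858), -3672), -1))) = Add(Rational(6376, 270729), Mul(169, Pow(Rational(-612, 143), -1))) = Add(Rational(6376, 270729), Mul(169, Rational(-143, 612))) = Add(Rational(6376, 270729), Rational(-24167, 612)) = Rational(-726533959, 18409572)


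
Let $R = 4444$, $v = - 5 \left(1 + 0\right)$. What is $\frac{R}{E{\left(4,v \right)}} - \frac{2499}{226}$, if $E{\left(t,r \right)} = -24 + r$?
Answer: $- \frac{1076815}{6554} \approx -164.3$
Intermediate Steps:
$v = -5$ ($v = \left(-5\right) 1 = -5$)
$\frac{R}{E{\left(4,v \right)}} - \frac{2499}{226} = \frac{4444}{-24 - 5} - \frac{2499}{226} = \frac{4444}{-29} - \frac{2499}{226} = 4444 \left(- \frac{1}{29}\right) - \frac{2499}{226} = - \frac{4444}{29} - \frac{2499}{226} = - \frac{1076815}{6554}$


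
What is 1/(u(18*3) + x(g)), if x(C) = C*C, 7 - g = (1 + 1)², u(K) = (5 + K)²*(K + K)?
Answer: 1/375957 ≈ 2.6599e-6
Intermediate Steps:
u(K) = 2*K*(5 + K)² (u(K) = (5 + K)²*(2*K) = 2*K*(5 + K)²)
g = 3 (g = 7 - (1 + 1)² = 7 - 1*2² = 7 - 1*4 = 7 - 4 = 3)
x(C) = C²
1/(u(18*3) + x(g)) = 1/(2*(18*3)*(5 + 18*3)² + 3²) = 1/(2*54*(5 + 54)² + 9) = 1/(2*54*59² + 9) = 1/(2*54*3481 + 9) = 1/(375948 + 9) = 1/375957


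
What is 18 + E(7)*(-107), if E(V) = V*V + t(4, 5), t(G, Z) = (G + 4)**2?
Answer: -12073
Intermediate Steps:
t(G, Z) = (4 + G)**2
E(V) = 64 + V**2 (E(V) = V*V + (4 + 4)**2 = V**2 + 8**2 = V**2 + 64 = 64 + V**2)
18 + E(7)*(-107) = 18 + (64 + 7**2)*(-107) = 18 + (64 + 49)*(-107) = 18 + 113*(-107) = 18 - 12091 = -12073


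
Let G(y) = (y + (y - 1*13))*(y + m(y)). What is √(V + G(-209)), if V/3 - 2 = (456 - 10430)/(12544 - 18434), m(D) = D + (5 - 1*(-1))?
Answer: √1540182493595/2945 ≈ 421.41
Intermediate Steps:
m(D) = 6 + D (m(D) = D + (5 + 1) = D + 6 = 6 + D)
G(y) = (-13 + 2*y)*(6 + 2*y) (G(y) = (y + (y - 1*13))*(y + (6 + y)) = (y + (y - 13))*(6 + 2*y) = (y + (-13 + y))*(6 + 2*y) = (-13 + 2*y)*(6 + 2*y))
V = 32631/2945 (V = 6 + 3*((456 - 10430)/(12544 - 18434)) = 6 + 3*(-9974/(-5890)) = 6 + 3*(-9974*(-1/5890)) = 6 + 3*(4987/2945) = 6 + 14961/2945 = 32631/2945 ≈ 11.080)
√(V + G(-209)) = √(32631/2945 + (-78 - 14*(-209) + 4*(-209)²)) = √(32631/2945 + (-78 + 2926 + 4*43681)) = √(32631/2945 + (-78 + 2926 + 174724)) = √(32631/2945 + 177572) = √(522982171/2945) = √1540182493595/2945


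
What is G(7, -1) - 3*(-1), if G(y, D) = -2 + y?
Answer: 8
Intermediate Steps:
G(7, -1) - 3*(-1) = (-2 + 7) - 3*(-1) = 5 + 3 = 8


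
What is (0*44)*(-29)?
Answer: 0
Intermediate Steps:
(0*44)*(-29) = 0*(-29) = 0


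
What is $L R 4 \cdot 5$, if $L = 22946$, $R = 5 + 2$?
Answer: $3212440$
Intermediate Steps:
$R = 7$
$L R 4 \cdot 5 = 22946 \cdot 7 \cdot 4 \cdot 5 = 22946 \cdot 28 \cdot 5 = 22946 \cdot 140 = 3212440$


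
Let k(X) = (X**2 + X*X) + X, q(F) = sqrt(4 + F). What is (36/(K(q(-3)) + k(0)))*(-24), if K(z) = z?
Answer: -864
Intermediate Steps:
k(X) = X + 2*X**2 (k(X) = (X**2 + X**2) + X = 2*X**2 + X = X + 2*X**2)
(36/(K(q(-3)) + k(0)))*(-24) = (36/(sqrt(4 - 3) + 0*(1 + 2*0)))*(-24) = (36/(sqrt(1) + 0*(1 + 0)))*(-24) = (36/(1 + 0*1))*(-24) = (36/(1 + 0))*(-24) = (36/1)*(-24) = (1*36)*(-24) = 36*(-24) = -864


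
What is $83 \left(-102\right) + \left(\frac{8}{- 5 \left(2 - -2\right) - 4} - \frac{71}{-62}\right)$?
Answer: $- \frac{1574525}{186} \approx -8465.2$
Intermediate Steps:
$83 \left(-102\right) + \left(\frac{8}{- 5 \left(2 - -2\right) - 4} - \frac{71}{-62}\right) = -8466 + \left(\frac{8}{- 5 \left(2 + 2\right) - 4} - - \frac{71}{62}\right) = -8466 + \left(\frac{8}{\left(-5\right) 4 - 4} + \frac{71}{62}\right) = -8466 + \left(\frac{8}{-20 - 4} + \frac{71}{62}\right) = -8466 + \left(\frac{8}{-24} + \frac{71}{62}\right) = -8466 + \left(8 \left(- \frac{1}{24}\right) + \frac{71}{62}\right) = -8466 + \left(- \frac{1}{3} + \frac{71}{62}\right) = -8466 + \frac{151}{186} = - \frac{1574525}{186}$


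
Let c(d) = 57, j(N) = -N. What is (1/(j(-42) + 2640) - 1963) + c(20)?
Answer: -5111891/2682 ≈ -1906.0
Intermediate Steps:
(1/(j(-42) + 2640) - 1963) + c(20) = (1/(-1*(-42) + 2640) - 1963) + 57 = (1/(42 + 2640) - 1963) + 57 = (1/2682 - 1963) + 57 = -5264765/2682 + 57 = -5111891/2682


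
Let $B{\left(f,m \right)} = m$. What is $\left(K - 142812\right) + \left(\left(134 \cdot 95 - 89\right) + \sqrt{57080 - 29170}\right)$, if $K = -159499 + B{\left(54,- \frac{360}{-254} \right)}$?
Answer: $- \frac{36787910}{127} + \sqrt{27910} \approx -2.895 \cdot 10^{5}$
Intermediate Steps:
$K = - \frac{20256193}{127}$ ($K = -159499 - \frac{360}{-254} = -159499 - - \frac{180}{127} = -159499 + \frac{180}{127} = - \frac{20256193}{127} \approx -1.595 \cdot 10^{5}$)
$\left(K - 142812\right) + \left(\left(134 \cdot 95 - 89\right) + \sqrt{57080 - 29170}\right) = \left(- \frac{20256193}{127} - 142812\right) + \left(\left(134 \cdot 95 - 89\right) + \sqrt{57080 - 29170}\right) = - \frac{38393317}{127} + \left(\left(12730 - 89\right) + \sqrt{27910}\right) = - \frac{38393317}{127} + \left(12641 + \sqrt{27910}\right) = - \frac{36787910}{127} + \sqrt{27910}$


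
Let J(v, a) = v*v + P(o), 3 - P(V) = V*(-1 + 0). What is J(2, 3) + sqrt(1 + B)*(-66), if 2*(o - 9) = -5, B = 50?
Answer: 27/2 - 66*sqrt(51) ≈ -457.83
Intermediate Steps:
o = 13/2 (o = 9 + (1/2)*(-5) = 9 - 5/2 = 13/2 ≈ 6.5000)
P(V) = 3 + V (P(V) = 3 - V*(-1 + 0) = 3 - V*(-1) = 3 - (-1)*V = 3 + V)
J(v, a) = 19/2 + v**2 (J(v, a) = v*v + (3 + 13/2) = v**2 + 19/2 = 19/2 + v**2)
J(2, 3) + sqrt(1 + B)*(-66) = (19/2 + 2**2) + sqrt(1 + 50)*(-66) = (19/2 + 4) + sqrt(51)*(-66) = 27/2 - 66*sqrt(51)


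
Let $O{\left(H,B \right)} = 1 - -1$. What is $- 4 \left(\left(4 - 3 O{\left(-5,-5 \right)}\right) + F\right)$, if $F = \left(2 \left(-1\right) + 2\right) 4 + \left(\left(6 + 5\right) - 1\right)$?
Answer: $-32$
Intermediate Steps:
$O{\left(H,B \right)} = 2$ ($O{\left(H,B \right)} = 1 + 1 = 2$)
$F = 10$ ($F = \left(-2 + 2\right) 4 + \left(11 - 1\right) = 0 \cdot 4 + 10 = 0 + 10 = 10$)
$- 4 \left(\left(4 - 3 O{\left(-5,-5 \right)}\right) + F\right) = - 4 \left(\left(4 - 6\right) + 10\right) = - 4 \left(-2 + 10\right) = \left(-4\right) 8 = -32$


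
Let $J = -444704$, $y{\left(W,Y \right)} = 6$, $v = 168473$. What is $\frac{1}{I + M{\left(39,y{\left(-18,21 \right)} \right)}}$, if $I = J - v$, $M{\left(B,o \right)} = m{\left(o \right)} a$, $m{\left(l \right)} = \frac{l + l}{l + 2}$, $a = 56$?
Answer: $- \frac{1}{613093} \approx -1.6311 \cdot 10^{-6}$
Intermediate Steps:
$m{\left(l \right)} = \frac{2 l}{2 + l}$
$M{\left(B,o \right)} = \frac{112 o}{2 + o}$ ($M{\left(B,o \right)} = \frac{2 o}{2 + o} 56 = \frac{112 o}{2 + o}$)
$I = -613177$ ($I = -444704 - 168473 = -613177$)
$\frac{1}{I + M{\left(39,y{\left(-18,21 \right)} \right)}} = \frac{1}{-613177 + 112 \cdot 6 \frac{1}{2 + 6}} = \frac{1}{-613177 + 112 \cdot 6 \cdot \frac{1}{8}} = \frac{1}{-613177 + 84} = \frac{1}{-613093} = - \frac{1}{613093}$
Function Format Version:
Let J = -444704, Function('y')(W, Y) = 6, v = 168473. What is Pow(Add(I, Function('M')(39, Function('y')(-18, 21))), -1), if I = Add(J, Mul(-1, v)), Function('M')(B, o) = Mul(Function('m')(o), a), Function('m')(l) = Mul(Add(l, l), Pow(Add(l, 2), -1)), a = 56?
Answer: Rational(-1, 613093) ≈ -1.6311e-6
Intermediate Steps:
Function('m')(l) = Mul(2, l, Pow(Add(2, l), -1)) (Function('m')(l) = Mul(Mul(2, l), Pow(Add(2, l), -1)) = Mul(2, l, Pow(Add(2, l), -1)))
Function('M')(B, o) = Mul(112, o, Pow(Add(2, o), -1)) (Function('M')(B, o) = Mul(Mul(2, o, Pow(Add(2, o), -1)), 56) = Mul(112, o, Pow(Add(2, o), -1)))
I = -613177 (I = Add(-444704, Mul(-1, 168473)) = Add(-444704, -168473) = -613177)
Pow(Add(I, Function('M')(39, Function('y')(-18, 21))), -1) = Pow(Add(-613177, Mul(112, 6, Pow(Add(2, 6), -1))), -1) = Pow(Add(-613177, Mul(112, 6, Pow(8, -1))), -1) = Pow(Add(-613177, Mul(112, 6, Rational(1, 8))), -1) = Pow(Add(-613177, 84), -1) = Pow(-613093, -1) = Rational(-1, 613093)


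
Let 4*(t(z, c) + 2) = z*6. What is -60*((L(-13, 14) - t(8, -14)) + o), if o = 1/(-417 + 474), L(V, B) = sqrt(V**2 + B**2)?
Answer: 11380/19 - 60*sqrt(365) ≈ -547.35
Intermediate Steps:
t(z, c) = -2 + 3*z/2 (t(z, c) = -2 + (z*6)/4 = -2 + (6*z)/4 = -2 + 3*z/2)
L(V, B) = sqrt(B**2 + V**2)
o = 1/57 ≈ 0.017544
-60*((L(-13, 14) - t(8, -14)) + o) = -60*((sqrt(14**2 + (-13)**2) - (-2 + (3/2)*8)) + 1/57) = -60*((sqrt(196 + 169) - (-2 + 12)) + 1/57) = -60*((sqrt(365) - 1*10) + 1/57) = -60*((sqrt(365) - 10) + 1/57) = -60*((-10 + sqrt(365)) + 1/57) = -60*(-569/57 + sqrt(365)) = 11380/19 - 60*sqrt(365)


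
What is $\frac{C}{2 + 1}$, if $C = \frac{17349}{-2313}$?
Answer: $- \frac{5783}{2313} \approx -2.5002$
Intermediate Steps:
$C = - \frac{5783}{771}$ ($C = 17349 \left(- \frac{1}{2313}\right) = - \frac{5783}{771} \approx -7.5006$)
$\frac{C}{2 + 1} = - \frac{5783}{771 \left(2 + 1\right)} = - \frac{5783}{771 \cdot 3} = \left(- \frac{5783}{771}\right) \frac{1}{3} = - \frac{5783}{2313}$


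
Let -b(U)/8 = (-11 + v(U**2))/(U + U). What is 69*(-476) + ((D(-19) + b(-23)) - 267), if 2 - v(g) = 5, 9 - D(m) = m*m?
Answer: -769705/23 ≈ -33465.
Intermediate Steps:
D(m) = 9 - m**2 (D(m) = 9 - m*m = 9 - m**2)
v(g) = -3 (v(g) = 2 - 1*5 = 2 - 5 = -3)
b(U) = 56/U (b(U) = -8*(-11 - 3)/(U + U) = -(-112)/(2*U) = -(-112)*1/(2*U) = -(-56)/U = 56/U)
69*(-476) + ((D(-19) + b(-23)) - 267) = 69*(-476) + (((9 - 1*(-19)**2) + 56/(-23)) - 267) = -32844 + (((9 - 1*361) + 56*(-1/23)) - 267) = -32844 + (((9 - 361) - 56/23) - 267) = -32844 + ((-352 - 56/23) - 267) = -32844 + (-8152/23 - 267) = -32844 - 14293/23 = -769705/23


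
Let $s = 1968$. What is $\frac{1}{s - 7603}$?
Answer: $- \frac{1}{5635} \approx -0.00017746$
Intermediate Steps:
$\frac{1}{s - 7603} = \frac{1}{1968 - 7603} = \frac{1}{-5635} = - \frac{1}{5635}$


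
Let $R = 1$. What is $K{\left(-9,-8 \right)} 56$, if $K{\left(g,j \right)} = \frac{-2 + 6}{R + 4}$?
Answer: $\frac{224}{5} \approx 44.8$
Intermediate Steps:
$K{\left(g,j \right)} = \frac{4}{5}$ ($K{\left(g,j \right)} = \frac{-2 + 6}{1 + 4} = \frac{4}{5}$)
$K{\left(-9,-8 \right)} 56 = \frac{4}{5} \cdot 56 = \frac{224}{5}$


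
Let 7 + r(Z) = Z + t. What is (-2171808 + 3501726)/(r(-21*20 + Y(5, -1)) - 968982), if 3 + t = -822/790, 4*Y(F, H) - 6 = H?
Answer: -2101270440/1531670629 ≈ -1.3719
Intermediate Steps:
Y(F, H) = 3/2 + H/4
t = -1596/395 (t = -3 - 822/790 = -3 - 822*1/790 = -3 - 411/395 = -1596/395 ≈ -4.0405)
r(Z) = -4361/395 + Z (r(Z) = -7 + (Z - 1596/395) = -7 + (-1596/395 + Z) = -4361/395 + Z)
(-2171808 + 3501726)/(r(-21*20 + Y(5, -1)) - 968982) = (-2171808 + 3501726)/((-4361/395 + (-21*20 + (3/2 + (¼)*(-1)))) - 968982) = 1329918/((-4361/395 + (-420 + (3/2 - ¼))) - 968982) = 1329918/((-4361/395 + (-420 + 5/4)) - 968982) = 1329918/((-4361/395 - 1675/4) - 968982) = 1329918/(-679069/1580 - 968982) = 1329918/(-1531670629/1580) = 1329918*(-1580/1531670629) = -2101270440/1531670629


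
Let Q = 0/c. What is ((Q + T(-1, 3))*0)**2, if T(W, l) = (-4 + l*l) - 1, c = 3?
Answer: 0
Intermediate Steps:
Q = 0 (Q = 0/3 = 0*(1/3) = 0)
T(W, l) = -5 + l**2 (T(W, l) = (-4 + l**2) - 1 = -5 + l**2)
((Q + T(-1, 3))*0)**2 = ((0 + (-5 + 3**2))*0)**2 = ((0 + (-5 + 9))*0)**2 = ((0 + 4)*0)**2 = (4*0)**2 = 0**2 = 0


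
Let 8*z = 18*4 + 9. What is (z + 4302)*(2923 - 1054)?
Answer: 64474893/8 ≈ 8.0594e+6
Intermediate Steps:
z = 81/8 (z = (18*4 + 9)/8 = (72 + 9)/8 = (⅛)*81 = 81/8 ≈ 10.125)
(z + 4302)*(2923 - 1054) = (81/8 + 4302)*(2923 - 1054) = (34497/8)*1869 = 64474893/8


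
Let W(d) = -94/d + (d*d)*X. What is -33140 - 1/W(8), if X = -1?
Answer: -10041416/303 ≈ -33140.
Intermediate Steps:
W(d) = -d² - 94/d (W(d) = -94/d + (d*d)*(-1) = -94/d + d²*(-1) = -94/d - d² = -d² - 94/d)
-33140 - 1/W(8) = -33140 - 1/((-94 - 1*8³)/8) = -33140 - 1/((-94 - 1*512)/8) = -33140 - 1/((-94 - 512)/8) = -33140 - 1/((⅛)*(-606)) = -33140 - 1/(-303/4) = -33140 - 1*(-4/303) = -33140 + 4/303 = -10041416/303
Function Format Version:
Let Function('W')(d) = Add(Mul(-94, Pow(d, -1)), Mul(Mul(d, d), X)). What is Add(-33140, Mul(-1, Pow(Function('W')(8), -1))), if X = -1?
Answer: Rational(-10041416, 303) ≈ -33140.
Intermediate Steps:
Function('W')(d) = Add(Mul(-1, Pow(d, 2)), Mul(-94, Pow(d, -1))) (Function('W')(d) = Add(Mul(-94, Pow(d, -1)), Mul(Mul(d, d), -1)) = Add(Mul(-94, Pow(d, -1)), Mul(Pow(d, 2), -1)) = Add(Mul(-94, Pow(d, -1)), Mul(-1, Pow(d, 2))) = Add(Mul(-1, Pow(d, 2)), Mul(-94, Pow(d, -1))))
Add(-33140, Mul(-1, Pow(Function('W')(8), -1))) = Add(-33140, Mul(-1, Pow(Mul(Pow(8, -1), Add(-94, Mul(-1, Pow(8, 3)))), -1))) = Add(-33140, Mul(-1, Pow(Mul(Rational(1, 8), Add(-94, Mul(-1, 512))), -1))) = Add(-33140, Mul(-1, Pow(Mul(Rational(1, 8), Add(-94, -512)), -1))) = Add(-33140, Mul(-1, Pow(Mul(Rational(1, 8), -606), -1))) = Add(-33140, Mul(-1, Pow(Rational(-303, 4), -1))) = Add(-33140, Mul(-1, Rational(-4, 303))) = Add(-33140, Rational(4, 303)) = Rational(-10041416, 303)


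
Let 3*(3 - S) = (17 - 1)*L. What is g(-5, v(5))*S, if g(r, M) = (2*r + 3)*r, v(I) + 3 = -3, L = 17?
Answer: -9205/3 ≈ -3068.3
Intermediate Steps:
v(I) = -6 (v(I) = -3 - 3 = -6)
S = -263/3 (S = 3 - (17 - 1)*17/3 = 3 - 16*17/3 = 3 - ⅓*272 = 3 - 272/3 = -263/3 ≈ -87.667)
g(r, M) = r*(3 + 2*r) (g(r, M) = (3 + 2*r)*r = r*(3 + 2*r))
g(-5, v(5))*S = -5*(3 + 2*(-5))*(-263/3) = -5*(3 - 10)*(-263/3) = -5*(-7)*(-263/3) = 35*(-263/3) = -9205/3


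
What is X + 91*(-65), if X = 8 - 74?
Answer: -5981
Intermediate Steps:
X = -66
X + 91*(-65) = -66 + 91*(-65) = -66 - 5915 = -5981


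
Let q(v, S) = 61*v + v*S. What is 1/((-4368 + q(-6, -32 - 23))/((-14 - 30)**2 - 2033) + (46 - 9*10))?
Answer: 97/136 ≈ 0.71323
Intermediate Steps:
q(v, S) = 61*v + S*v
1/((-4368 + q(-6, -32 - 23))/((-14 - 30)**2 - 2033) + (46 - 9*10)) = 1/((-4368 - 6*(61 + (-32 - 23)))/((-14 - 30)**2 - 2033) + (46 - 9*10)) = 1/((-4368 - 6*(61 - 55))/((-44)**2 - 2033) + (46 - 90)) = 1/((-4368 - 6*6)/(1936 - 2033) - 44) = 1/((-4368 - 36)/(-97) - 44) = 1/(-4404*(-1/97) - 44) = 1/(4404/97 - 44) = 1/(136/97) = 97/136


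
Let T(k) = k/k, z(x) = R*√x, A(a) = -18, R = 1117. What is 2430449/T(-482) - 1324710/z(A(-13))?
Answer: 2430449 + 220785*I*√2/1117 ≈ 2.4304e+6 + 279.53*I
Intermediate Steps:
z(x) = 1117*√x
T(k) = 1
2430449/T(-482) - 1324710/z(A(-13)) = 2430449/1 - 1324710*(-I*√2/6702) = 2430449*1 - 1324710*(-I*√2/6702) = 2430449 - 1324710*(-I*√2/6702) = 2430449 - (-220785)*I*√2/1117 = 2430449 + 220785*I*√2/1117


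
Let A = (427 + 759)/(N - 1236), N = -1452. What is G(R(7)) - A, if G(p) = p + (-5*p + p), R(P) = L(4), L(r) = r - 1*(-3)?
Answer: -27631/1344 ≈ -20.559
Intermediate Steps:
L(r) = 3 + r (L(r) = r + 3 = 3 + r)
R(P) = 7 (R(P) = 3 + 4 = 7)
A = -593/1344 (A = (427 + 759)/(-1452 - 1236) = 1186/(-2688) = 1186*(-1/2688) = -593/1344 ≈ -0.44122)
G(p) = -3*p (G(p) = p - 4*p = -3*p)
G(R(7)) - A = -3*7 - 1*(-593/1344) = -21 + 593/1344 = -27631/1344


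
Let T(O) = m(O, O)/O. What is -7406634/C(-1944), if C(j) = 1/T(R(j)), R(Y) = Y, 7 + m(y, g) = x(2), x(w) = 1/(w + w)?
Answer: -1234439/48 ≈ -25717.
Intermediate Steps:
x(w) = 1/(2*w)
m(y, g) = -27/4 (m(y, g) = -7 + (1/2)/2 = -7 + (1/2)*(1/2) = -7 + 1/4 = -27/4)
T(O) = -27/(4*O)
C(j) = -4*j/27 (C(j) = 1/(-27/(4*j)) = -4*j/27)
-7406634/C(-1944) = -7406634/((-4/27*(-1944))) = -7406634/288 = -7406634*1/288 = -1234439/48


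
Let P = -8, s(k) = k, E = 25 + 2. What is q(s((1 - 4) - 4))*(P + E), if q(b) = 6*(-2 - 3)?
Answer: -570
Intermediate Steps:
E = 27
q(b) = -30 (q(b) = 6*(-5) = -30)
q(s((1 - 4) - 4))*(P + E) = -30*(-8 + 27) = -30*19 = -570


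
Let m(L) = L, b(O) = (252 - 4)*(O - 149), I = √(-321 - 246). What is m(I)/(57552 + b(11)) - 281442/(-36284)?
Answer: 140721/18142 + I*√7/2592 ≈ 7.7566 + 0.0010207*I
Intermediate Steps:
I = 9*I*√7 (I = √(-567) = 9*I*√7 ≈ 23.812*I)
b(O) = -36952 + 248*O (b(O) = 248*(-149 + O) = -36952 + 248*O)
m(I)/(57552 + b(11)) - 281442/(-36284) = (9*I*√7)/(57552 + (-36952 + 248*11)) - 281442/(-36284) = (9*I*√7)/(57552 + (-36952 + 2728)) - 281442*(-1/36284) = (9*I*√7)/(57552 - 34224) + 140721/18142 = (9*I*√7)/23328 + 140721/18142 = (9*I*√7)*(1/23328) + 140721/18142 = I*√7/2592 + 140721/18142 = 140721/18142 + I*√7/2592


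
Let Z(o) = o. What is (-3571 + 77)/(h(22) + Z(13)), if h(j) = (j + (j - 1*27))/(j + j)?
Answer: -153736/589 ≈ -261.01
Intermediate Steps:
h(j) = (-27 + 2*j)/(2*j) (h(j) = (j + (j - 27))/((2*j)) = (j + (-27 + j))*(1/(2*j)) = (-27 + 2*j)*(1/(2*j)) = (-27 + 2*j)/(2*j))
(-3571 + 77)/(h(22) + Z(13)) = (-3571 + 77)/((-27/2 + 22)/22 + 13) = -3494/((1/22)*(17/2) + 13) = -3494/(17/44 + 13) = -3494/589/44 = -3494*44/589 = -153736/589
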